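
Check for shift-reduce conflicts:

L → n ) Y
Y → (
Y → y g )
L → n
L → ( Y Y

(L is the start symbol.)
Augment with L' → L and build the canonical LR(0) collection (I0 = CLOSURE({[L' → . L]}), then GOTO on every symbol after a dot until no new states appear). It has 12 states:
  I0: { [L → . ( Y Y], [L → . n ) Y], [L → . n], [L' → . L] }  — shift
  I1: { [L → ( . Y Y], [Y → . (], [Y → . y g )] }  — shift
  I2: { [L' → L .] }  — accept
  I3: { [L → n . ) Y], [L → n .] }  — shift, reduce
  I4: { [L → n ) . Y], [Y → . (], [Y → . y g )] }  — shift
  I5: { [Y → ( .] }  — reduce
  I6: { [L → n ) Y .] }  — reduce
  I7: { [Y → y . g )] }  — shift
  I8: { [Y → y g . )] }  — shift
  I9: { [Y → y g ) .] }  — reduce
  I10: { [L → ( Y . Y], [Y → . (], [Y → . y g )] }  — shift
  I11: { [L → ( Y Y .] }  — reduce

I3 contains reduce item [L → n .] and shift item [L → n . ) Y] — shift-reduce conflict.

Answer: Yes — I3: [L → n .] vs [L → n . ) Y]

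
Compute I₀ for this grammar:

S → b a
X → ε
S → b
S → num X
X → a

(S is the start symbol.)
{ [S → . b a], [S → . b], [S → . num X], [S' → . S] }

First, augment the grammar with S' → S
I₀ = CLOSURE({ [S' → . S] }):
  [S' → . S] has the dot before S: add [S → . b a], [S → . b], [S → . num X]
No further items can be added.

I₀ = { [S → . b a], [S → . b], [S → . num X], [S' → . S] }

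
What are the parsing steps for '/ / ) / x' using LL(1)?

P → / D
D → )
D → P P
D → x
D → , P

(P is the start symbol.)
LL(1) parsing maintains a stack (initially the start symbol over $) and the input. At each step: if the stack top is a terminal, match it against the current input token; if it is a non-terminal N, replace it with the RHS of M[N, lookahead] (the unique production whose predict set contains the lookahead).

Stack is shown with the top on the left.

Stack    Input        Action
----------------------------
P $      / / ) / x $  output P → / D
/ D $    / / ) / x $  match '/'
D $      / ) / x $    output D → P P
P P $    / ) / x $    output P → / D
/ D P $  / ) / x $    match '/'
D P $    ) / x $      output D → )
) P $    ) / x $      match ')'
P $      / x $        output P → / D
/ D $    / x $        match '/'
D $      x $          output D → x
x $      x $          match 'x'
$        $            accept

The string is accepted.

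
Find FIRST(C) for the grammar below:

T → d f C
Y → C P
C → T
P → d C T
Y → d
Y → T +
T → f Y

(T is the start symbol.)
FIRST sets of the other non-terminals involved (by the same procedure, iterated to a fixed point):
  FIRST(T) = { 'd', 'f' }

From C → T:
  - T is a non-terminal: add FIRST(T) \ {ε} = { 'd', 'f' }
    T is not nullable, so stop

Collecting: FIRST(C) = { 'd', 'f' }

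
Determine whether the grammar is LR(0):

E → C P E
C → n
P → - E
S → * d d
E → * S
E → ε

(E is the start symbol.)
No. Shift-reduce conflict between [E → .] and [C → . n]

A grammar is LR(0) if no state in the canonical LR(0) collection has:
  - both a shift item (dot before a terminal) and a complete item (shift-reduce conflict), or
  - two or more complete items (reduce-reduce conflict; the accept item [E' → E .] counts as a complete item here).

Augment with E' → E and build the canonical LR(0) collection (I0 = CLOSURE({[E' → . E]}), then GOTO on every symbol after a dot until no new states appear). It has 13 states:
  I0: { [C → . n], [E → . * S], [E → . C P E], [E → .], [E' → . E] }  — shift, reduce
  I1: { [E → * . S], [S → . * d d] }  — shift
  I2: { [E → C . P E], [P → . - E] }  — shift
  I3: { [E' → E .] }  — accept
  I4: { [C → n .] }  — reduce
  I5: { [C → . n], [E → . * S], [E → . C P E], [E → .], [P → - . E] }  — shift, reduce
  I6: { [C → . n], [E → . * S], [E → . C P E], [E → .], [E → C P . E] }  — shift, reduce
  I7: { [E → C P E .] }  — reduce
  I8: { [P → - E .] }  — reduce
  I9: { [S → * . d d] }  — shift
  I10: { [E → * S .] }  — reduce
  I11: { [S → * d . d] }  — shift
  I12: { [S → * d d .] }  — reduce

Conflict in state I0:
  Shift-reduce conflict between [E → .] and [C → . n]
So the grammar is NOT LR(0).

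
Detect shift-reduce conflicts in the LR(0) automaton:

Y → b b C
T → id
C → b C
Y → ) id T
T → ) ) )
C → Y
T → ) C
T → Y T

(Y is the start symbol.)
A shift-reduce conflict occurs when an LR(0) state has both:
  - a complete (reduce) item [A → α .] (dot at the end), and
  - a shift item [B → β . c γ] (dot before a terminal).

Augment with Y' → Y and build the canonical LR(0) collection (I0 = CLOSURE({[Y' → . Y]}), then GOTO on every symbol after a dot until no new states appear). It has 20 states:
  I0: { [Y → . ) id T], [Y → . b b C], [Y' → . Y] }  — shift
  I1: { [Y → ) . id T] }  — shift
  I2: { [Y' → Y .] }  — accept
  I3: { [Y → b . b C] }  — shift
  I4: { [C → . Y], [C → . b C], [Y → . ) id T], [Y → . b b C], [Y → b b . C] }  — shift
  I5: { [Y → b b C .] }  — reduce
  I6: { [C → Y .] }  — reduce
  I7: { [C → . Y], [C → . b C], [C → b . C], [Y → . ) id T], [Y → . b b C], [Y → b . b C] }  — shift
  I8: { [C → b C .] }  — reduce
  I9: { [C → . Y], [C → . b C], [C → b . C], [Y → . ) id T], [Y → . b b C], [Y → b . b C], [Y → b b . C] }  — shift
  I10: { [C → b C .], [Y → b b C .] }  — 2 reduces
  I11: { [T → . ) ) )], [T → . ) C], [T → . Y T], [T → . id], [Y → ) id . T], [Y → . ) id T], [Y → . b b C] }  — shift
  I12: { [C → . Y], [C → . b C], [T → ) . ) )], [T → ) . C], [Y → ) . id T], [Y → . ) id T], [Y → . b b C] }  — shift
  I13: { [Y → ) id T .] }  — reduce
  I14: { [T → . ) ) )], [T → . ) C], [T → . Y T], [T → . id], [T → Y . T], [Y → . ) id T], [Y → . b b C] }  — shift
  I15: { [T → id .] }  — reduce
  I16: { [T → Y T .] }  — reduce
  I17: { [T → ) ) . )], [Y → ) . id T] }  — shift
  I18: { [T → ) C .] }  — reduce
  I19: { [T → ) ) ) .] }  — reduce

No state contains both a complete item and a shift item.

Answer: No shift-reduce conflicts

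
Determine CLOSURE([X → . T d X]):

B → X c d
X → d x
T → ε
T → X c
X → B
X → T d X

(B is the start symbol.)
{ [B → . X c d], [T → . X c], [T → .], [X → . B], [X → . T d X], [X → . d x] }

Start with: [X → . T d X]
  [X → . T d X] has the dot before T: add [T → .], [T → . X c]
  [T → . X c] has the dot before X: add [X → . d x], [X → . B]
  [X → . B] has the dot before B: add [B → . X c d]
No further items can be added.

CLOSURE = { [B → . X c d], [T → . X c], [T → .], [X → . B], [X → . T d X], [X → . d x] }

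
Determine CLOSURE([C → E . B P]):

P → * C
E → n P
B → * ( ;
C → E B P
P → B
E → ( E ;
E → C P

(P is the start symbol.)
{ [B → . * ( ;], [C → E . B P] }

To compute CLOSURE, for each item [A → α.Bβ] where B is a non-terminal, add [B → .γ] for all productions B → γ; repeat for the newly added items until nothing changes.

Start with: [C → E . B P]
  [C → E . B P] has the dot before B: add [B → . * ( ;]
No further items can be added.

CLOSURE = { [B → . * ( ;], [C → E . B P] }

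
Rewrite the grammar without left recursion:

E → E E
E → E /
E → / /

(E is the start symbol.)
E is directly left-recursive. The standard transformation for
  A → A α₁ | ... | A α_m | β₁ | ... | β_n
is
  A  → β₁ A' | ... | β_n A'
  A' → α₁ A' | ... | α_m A' | ε

E → / / becomes E → / / E'
E → E E becomes E' → E E'
E → E / becomes E' → / E'
Add E' → ε

Resulting grammar:
E → / / E'
E' → E E'
E' → / E'
E' → ε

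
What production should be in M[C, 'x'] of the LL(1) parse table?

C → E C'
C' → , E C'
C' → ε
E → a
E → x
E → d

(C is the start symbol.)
To find M[C, 'x'], we find productions for C where 'x' is in the predict set (PREDICT(N → α) = (FIRST(α) \ {ε}) ∪ (FOLLOW(N) if α ⇒* ε)).

Relevant sets:
  FIRST(E) = { 'a', 'd', 'x' }

C → E C': PREDICT = { 'a', 'd', 'x' }
  'x' is in predict set, so this production goes in M[C, 'x']

M[C, 'x'] = C → E C'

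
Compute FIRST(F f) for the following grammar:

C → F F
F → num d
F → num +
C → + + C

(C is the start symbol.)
FIRST sets of the non-terminals involved (from the grammar, by fixed-point iteration):
  FIRST(F) = { 'num' }

To compute FIRST(F f), process the symbols left to right:
Symbol F is a non-terminal. Add FIRST(F) \ {ε} = { 'num' }
F is not nullable (ε ∉ FIRST(F)), so stop here.
FIRST(F f) = { 'num' }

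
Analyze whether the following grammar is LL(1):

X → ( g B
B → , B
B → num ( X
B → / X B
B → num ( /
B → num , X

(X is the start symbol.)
A grammar is LL(1) if for each non-terminal N with multiple productions, the predict sets of those productions are pairwise disjoint, where PREDICT(N → α) = (FIRST(α) \ {ε}) ∪ (FOLLOW(N) if α ⇒* ε).

For B:
  PREDICT(B → ',' B) = { ',' }
  PREDICT(B → num '(' X) = { 'num' }
  PREDICT(B → '/' X B) = { '/' }
  PREDICT(B → num '(' '/') = { 'num' }
  PREDICT(B → num ',' X) = { 'num' }
X has a single production, so nothing to check there.

Conflict found: Predict set conflict for B: { 'num' }
The grammar is NOT LL(1).

Answer: No. Predict set conflict for B: { 'num' }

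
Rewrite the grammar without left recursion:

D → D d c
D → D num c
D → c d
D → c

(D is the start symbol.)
D is directly left-recursive. The standard transformation for
  A → A α₁ | ... | A α_m | β₁ | ... | β_n
is
  A  → β₁ A' | ... | β_n A'
  A' → α₁ A' | ... | α_m A' | ε

D → c d becomes D → c d D'
D → c becomes D → c D'
D → D d c becomes D' → d c D'
D → D num c becomes D' → num c D'
Add D' → ε

Resulting grammar:
D → c d D'
D → c D'
D' → d c D'
D' → num c D'
D' → ε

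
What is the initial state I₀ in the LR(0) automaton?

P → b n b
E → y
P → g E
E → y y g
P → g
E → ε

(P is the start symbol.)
{ [P → . b n b], [P → . g E], [P → . g], [P' → . P] }

First, augment the grammar with P' → P
I₀ = CLOSURE({ [P' → . P] }):
  [P' → . P] has the dot before P: add [P → . b n b], [P → . g E], [P → . g]
No further items can be added.

I₀ = { [P → . b n b], [P → . g E], [P → . g], [P' → . P] }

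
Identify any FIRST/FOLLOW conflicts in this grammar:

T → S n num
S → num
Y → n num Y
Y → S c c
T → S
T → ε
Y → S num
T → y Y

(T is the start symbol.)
No FIRST/FOLLOW conflicts.

Nullable non-terminals: T.
FIRST sets used below: FIRST(S) = { 'num' }

T: nullable alternative(s) T → ε; FOLLOW(T) = { $ }
  T → S n num: FIRST \ {ε} = { 'num' } — disjoint from FOLLOW(T)
  T → S: FIRST \ {ε} = { 'num' } — disjoint from FOLLOW(T)
  T → ε: FIRST \ {ε} = { } — this is the only nullable alternative, skip
  T → y Y: FIRST \ {ε} = { 'y' } — disjoint from FOLLOW(T)

S, Y have no nullable alternative, so no FIRST/FOLLOW check is needed there.

No FIRST/FOLLOW conflicts found.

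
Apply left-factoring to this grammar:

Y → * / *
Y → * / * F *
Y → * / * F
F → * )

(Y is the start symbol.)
Y → * / * Y'
Y' → ε
Y' → F Y''
Y'' → *
Y'' → ε
F → * )

Left-factoring transforms A → αβ₁ | αβ₂ into A → αA' and A' → β₁ | β₂
(α is the longest common prefix among the alternatives). Repeat until
no nonterminal has two alternatives with a common prefix.

Round 1: Y has alternatives sharing prefix '* / *'. Introduce Y': Y → * / * Y'
  Add: Y' → ε
  Add: Y' → F *
  Add: Y' → F

Round 2: Y' has alternatives sharing prefix 'F'. Introduce Y'': Y' → F Y''
  Add: Y'' → *
  Add: Y'' → ε

No remaining common prefixes — done.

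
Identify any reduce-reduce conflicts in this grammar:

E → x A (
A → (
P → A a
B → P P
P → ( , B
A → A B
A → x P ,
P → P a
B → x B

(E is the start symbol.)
Augment with E' → E and build the canonical LR(0) collection (I0 = CLOSURE({[E' → . E]}), then GOTO on every symbol after a dot until no new states appear). It has 21 states:
  I0: { [E → . x A (], [E' → . E] }  — shift
  I1: { [E' → E .] }  — accept
  I2: { [A → . (], [A → . A B], [A → . x P ,], [E → x . A (] }  — shift
  I3: { [A → ( .] }  — reduce
  I4: { [A → . (], [A → . A B], [A → . x P ,], [A → A . B], [B → . P P], [B → . x B], [E → x A . (], [P → . ( , B], [P → . A a], [P → . P a] }  — shift
  I5: { [A → . (], [A → . A B], [A → . x P ,], [A → x . P ,], [P → . ( , B], [P → . A a], [P → . P a] }  — shift
  I6: { [A → ( .], [P → ( . , B] }  — shift, reduce
  I7: { [A → . (], [A → . A B], [A → . x P ,], [A → A . B], [B → . P P], [B → . x B], [P → . ( , B], [P → . A a], [P → . P a], [P → A . a] }  — shift
  I8: { [A → x P . ,], [P → P . a] }  — shift
  I9: { [A → x P , .] }  — reduce
  I10: { [P → P a .] }  — reduce
  I11: { [A → A B .] }  — reduce
  I12: { [A → . (], [A → . A B], [A → . x P ,], [B → P . P], [P → . ( , B], [P → . A a], [P → . P a], [P → P . a] }  — shift
  I13: { [P → A a .] }  — reduce
  I14: { [A → . (], [A → . A B], [A → . x P ,], [A → x . P ,], [B → . P P], [B → . x B], [B → x . B], [P → . ( , B], [P → . A a], [P → . P a] }  — shift
  I15: { [B → x B .] }  — reduce
  I16: { [A → . (], [A → . A B], [A → . x P ,], [A → x P . ,], [B → P . P], [P → . ( , B], [P → . A a], [P → . P a], [P → P . a] }  — shift
  I17: { [B → P P .], [P → P . a] }  — shift, reduce
  I18: { [A → . (], [A → . A B], [A → . x P ,], [B → . P P], [B → . x B], [P → ( , . B], [P → . ( , B], [P → . A a], [P → . P a] }  — shift
  I19: { [P → ( , B .] }  — reduce
  I20: { [A → ( .], [E → x A ( .], [P → ( . , B] }  — shift, 2 reduces

I20 contains complete items [A → ( .], [E → x A ( .] — reduce-reduce conflict.

Answer: Yes — I20: [A → ( .] vs [E → x A ( .]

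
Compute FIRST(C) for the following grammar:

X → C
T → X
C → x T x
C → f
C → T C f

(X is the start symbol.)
FIRST sets of the other non-terminals involved (by the same procedure, iterated to a fixed point):
  FIRST(T) = { 'f', 'x' }

From C → x T x:
  - x is a terminal: add 'x' and stop
From C → f:
  - f is a terminal: add 'f' and stop
From C → T C f:
  - T is a non-terminal: add FIRST(T) \ {ε} = { 'f', 'x' }
    T is not nullable, so stop

Collecting: FIRST(C) = { 'f', 'x' }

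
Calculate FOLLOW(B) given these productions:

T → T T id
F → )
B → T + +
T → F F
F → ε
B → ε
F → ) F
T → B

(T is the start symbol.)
To compute FOLLOW(B), find every occurrence of B on a right-hand side N → α B β: add FIRST(β) \ {ε}, and if β is empty or nullable also add FOLLOW(N). Iterate to a fixed point.

In T → B: B is at the end, add FOLLOW(T)

The FOLLOW sets referred to above (computed the same way, to a fixed point):
  FOLLOW(T) = { $, ')', '+', 'id' }

Taking the union: FOLLOW(B) = { $, ')', '+', 'id' }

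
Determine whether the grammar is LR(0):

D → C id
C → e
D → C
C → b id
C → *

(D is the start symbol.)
Augment with D' → D and build the canonical LR(0) collection (I0 = CLOSURE({[D' → . D]}), then GOTO on every symbol after a dot until no new states appear). It has 8 states:
  I0: { [C → . *], [C → . b id], [C → . e], [D → . C id], [D → . C], [D' → . D] }  — shift
  I1: { [C → * .] }  — reduce
  I2: { [D → C . id], [D → C .] }  — shift, reduce
  I3: { [D' → D .] }  — accept
  I4: { [C → b . id] }  — shift
  I5: { [C → e .] }  — reduce
  I6: { [C → b id .] }  — reduce
  I7: { [D → C id .] }  — reduce

Conflict in state I2:
  Shift-reduce conflict between [D → C .] and [D → C . id]
So the grammar is NOT LR(0).

Answer: No. Shift-reduce conflict between [D → C .] and [D → C . id]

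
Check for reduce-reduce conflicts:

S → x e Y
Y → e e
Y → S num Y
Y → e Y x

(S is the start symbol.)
No reduce-reduce conflicts

A reduce-reduce conflict occurs when an LR(0) state has two complete items [A → α .] and [B → β .] — both call for a reduction, and with no lookahead the parser cannot choose between them.

Augment with S' → S and build the canonical LR(0) collection (I0 = CLOSURE({[S' → . S]}), then GOTO on every symbol after a dot until no new states appear). It has 12 states:
  I0: { [S → . x e Y], [S' → . S] }  — shift
  I1: { [S' → S .] }  — accept
  I2: { [S → x . e Y] }  — shift
  I3: { [S → . x e Y], [S → x e . Y], [Y → . S num Y], [Y → . e Y x], [Y → . e e] }  — shift
  I4: { [Y → S . num Y] }  — shift
  I5: { [S → x e Y .] }  — reduce
  I6: { [S → . x e Y], [Y → . S num Y], [Y → . e Y x], [Y → . e e], [Y → e . Y x], [Y → e . e] }  — shift
  I7: { [Y → e Y . x] }  — shift
  I8: { [S → . x e Y], [Y → . S num Y], [Y → . e Y x], [Y → . e e], [Y → e . Y x], [Y → e . e], [Y → e e .] }  — shift, reduce
  I9: { [Y → e Y x .] }  — reduce
  I10: { [S → . x e Y], [Y → . S num Y], [Y → . e Y x], [Y → . e e], [Y → S num . Y] }  — shift
  I11: { [Y → S num Y .] }  — reduce

No state contains more than one complete item.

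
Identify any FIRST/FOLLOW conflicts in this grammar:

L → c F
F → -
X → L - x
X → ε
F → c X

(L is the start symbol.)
No FIRST/FOLLOW conflicts.

A FIRST/FOLLOW conflict occurs when a non-terminal N has a nullable alternative N → β (β ⇒* ε) and another alternative N → α with FIRST(α) ∩ FOLLOW(N) ≠ ∅: on such a lookahead the parser cannot decide between expanding α and letting N vanish via β.

Nullable non-terminals: X.
FIRST sets used below: FIRST(L) = { 'c' }

X: nullable alternative(s) X → ε; FOLLOW(X) = { $, '-' }
  X → L - x: FIRST \ {ε} = { 'c' } — disjoint from FOLLOW(X)
  X → ε: FIRST \ {ε} = { } — this is the only nullable alternative, skip

F, L have no nullable alternative, so no FIRST/FOLLOW check is needed there.

No FIRST/FOLLOW conflicts found.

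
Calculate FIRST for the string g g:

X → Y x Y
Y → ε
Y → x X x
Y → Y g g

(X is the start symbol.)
{ 'g' }

To compute FIRST(g g), process the symbols left to right:
Symbol g is a terminal. Add 'g' and stop.
FIRST(g g) = { 'g' }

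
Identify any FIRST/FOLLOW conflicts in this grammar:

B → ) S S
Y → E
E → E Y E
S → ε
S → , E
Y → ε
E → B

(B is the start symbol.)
Yes. Y → E with FOLLOW(Y) on { ')' }; S → ',' E with FOLLOW(S) on { ',' }

A FIRST/FOLLOW conflict occurs when a non-terminal N has a nullable alternative N → β (β ⇒* ε) and another alternative N → α with FIRST(α) ∩ FOLLOW(N) ≠ ∅: on such a lookahead the parser cannot decide between expanding α and letting N vanish via β.

Nullable non-terminals: S, Y.
FIRST sets used below: FIRST(E) = { ')' }

S: nullable alternative(s) S → ε; FOLLOW(S) = { $, ')', ',' }
  S → ε: FIRST \ {ε} = { } — this is the only nullable alternative, skip
  S → , E: FIRST \ {ε} = { ',' } — overlaps FOLLOW(S) on { ',' }: CONFLICT

Y: nullable alternative(s) Y → ε; FOLLOW(Y) = { ')' }
  Y → E: FIRST \ {ε} = { ')' } — overlaps FOLLOW(Y) on { ')' }: CONFLICT
  Y → ε: FIRST \ {ε} = { } — this is the only nullable alternative, skip

B, E have no nullable alternative, so no FIRST/FOLLOW check is needed there.

So the grammar has 2 FIRST/FOLLOW conflicts (marked CONFLICT above).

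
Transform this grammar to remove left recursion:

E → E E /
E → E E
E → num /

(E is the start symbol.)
E → num / E'
E' → E / E'
E' → E E'
E' → ε

E is directly left-recursive. The standard transformation for
  A → A α₁ | ... | A α_m | β₁ | ... | β_n
is
  A  → β₁ A' | ... | β_n A'
  A' → α₁ A' | ... | α_m A' | ε

E → num / becomes E → num / E'
E → E E / becomes E' → E / E'
E → E E becomes E' → E E'
Add E' → ε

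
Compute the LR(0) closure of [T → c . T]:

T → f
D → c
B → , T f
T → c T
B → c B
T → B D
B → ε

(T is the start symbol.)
{ [B → . , T f], [B → . c B], [B → .], [T → . B D], [T → . c T], [T → . f], [T → c . T] }

Start with: [T → c . T]
  [T → c . T] has the dot before T: add [T → . f], [T → . c T], [T → . B D]
  [T → . B D] has the dot before B: add [B → . , T f], [B → . c B], [B → .]
No further items can be added.

CLOSURE = { [B → . , T f], [B → . c B], [B → .], [T → . B D], [T → . c T], [T → . f], [T → c . T] }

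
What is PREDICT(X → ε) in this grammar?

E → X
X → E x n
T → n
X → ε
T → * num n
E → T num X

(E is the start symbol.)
{ $, 'x' }

PREDICT(X → ε) = (FIRST(RHS) \ {ε}) ∪ (FOLLOW(X) if ε ∈ FIRST(RHS), i.e. RHS ⇒* ε)
The right-hand side is ε (FIRST(ε) = { ε }), so the predict set is FOLLOW(X) = { $, 'x' }
PREDICT(X → ε) = { $, 'x' }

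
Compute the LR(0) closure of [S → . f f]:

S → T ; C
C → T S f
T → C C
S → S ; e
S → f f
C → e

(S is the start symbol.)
{ [S → . f f] }

Start with: [S → . f f]
The dot precedes the terminal f, so nothing is added.

CLOSURE = { [S → . f f] }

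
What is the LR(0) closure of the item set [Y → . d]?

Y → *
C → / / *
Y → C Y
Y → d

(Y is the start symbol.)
{ [Y → . d] }

Start with: [Y → . d]
The dot precedes the terminal d, so nothing is added.

CLOSURE = { [Y → . d] }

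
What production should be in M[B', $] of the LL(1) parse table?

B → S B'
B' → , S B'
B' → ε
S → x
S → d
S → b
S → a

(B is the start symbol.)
B' → ε

To find M[B', $], we find productions for B' where $ is in the predict set (PREDICT(N → α) = (FIRST(α) \ {ε}) ∪ (FOLLOW(N) if α ⇒* ε)).

Relevant sets:
  FOLLOW(B') = { $ }

B' → , S B': PREDICT = { ',' }
B' → ε: PREDICT = { $ }
  $ is in predict set, so this production goes in M[B', $]

M[B', $] = B' → ε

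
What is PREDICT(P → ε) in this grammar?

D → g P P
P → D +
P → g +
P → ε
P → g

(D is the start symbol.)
{ $, '+', 'g' }

PREDICT(P → ε) = (FIRST(RHS) \ {ε}) ∪ (FOLLOW(P) if ε ∈ FIRST(RHS), i.e. RHS ⇒* ε)
The right-hand side is ε (FIRST(ε) = { ε }), so the predict set is FOLLOW(P) = { $, '+', 'g' }
PREDICT(P → ε) = { $, '+', 'g' }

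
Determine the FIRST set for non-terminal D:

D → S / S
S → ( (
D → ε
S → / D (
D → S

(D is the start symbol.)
{ '(', '/', ε }

To compute FIRST(D), examine every production with D on the left-hand side, reading each right-hand side left to right until a non-nullable symbol is reached.

FIRST sets of the other non-terminals involved (by the same procedure, iterated to a fixed point):
  FIRST(S) = { '(', '/' }

From D → S / S:
  - S is a non-terminal: add FIRST(S) \ {ε} = { '(', '/' }
    S is not nullable, so stop
From D → ε:
  - ε-production, so ε ∈ FIRST(D)
From D → S:
  - S is a non-terminal: add FIRST(S) \ {ε} = { '(', '/' }
    S is not nullable, so stop

Collecting: FIRST(D) = { '(', '/', ε }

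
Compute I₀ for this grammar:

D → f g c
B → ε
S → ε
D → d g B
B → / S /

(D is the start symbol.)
{ [D → . d g B], [D → . f g c], [D' → . D] }

First, augment the grammar with D' → D
I₀ = CLOSURE({ [D' → . D] }):
  [D' → . D] has the dot before D: add [D → . f g c], [D → . d g B]
No further items can be added.

I₀ = { [D → . d g B], [D → . f g c], [D' → . D] }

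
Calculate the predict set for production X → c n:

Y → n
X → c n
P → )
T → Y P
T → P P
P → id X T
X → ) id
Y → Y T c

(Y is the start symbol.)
PREDICT(X → c n) = (FIRST(RHS) \ {ε}) ∪ (FOLLOW(X) if ε ∈ FIRST(RHS), i.e. RHS ⇒* ε)
FIRST(c n) = { 'c' }
ε ∉ FIRST(c n), so FOLLOW(X) is not added.
PREDICT(X → c n) = { 'c' }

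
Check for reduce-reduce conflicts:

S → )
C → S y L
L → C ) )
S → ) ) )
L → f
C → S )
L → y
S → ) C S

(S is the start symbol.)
A reduce-reduce conflict occurs when an LR(0) state has two complete items [A → α .] and [B → β .] — both call for a reduction, and with no lookahead the parser cannot choose between them.

Augment with S' → S and build the canonical LR(0) collection (I0 = CLOSURE({[S' → . S]}), then GOTO on every symbol after a dot until no new states appear). It has 16 states:
  I0: { [S → . ) ) )], [S → . ) C S], [S → . )], [S' → . S] }  — shift
  I1: { [C → . S )], [C → . S y L], [S → ) . ) )], [S → ) . C S], [S → ) .], [S → . ) ) )], [S → . ) C S], [S → . )] }  — shift, reduce
  I2: { [S' → S .] }  — accept
  I3: { [C → . S )], [C → . S y L], [S → ) ) . )], [S → ) . ) )], [S → ) . C S], [S → ) .], [S → . ) ) )], [S → . ) C S], [S → . )] }  — shift, reduce
  I4: { [S → ) C . S], [S → . ) ) )], [S → . ) C S], [S → . )] }  — shift
  I5: { [C → S . )], [C → S . y L] }  — shift
  I6: { [C → S ) .] }  — reduce
  I7: { [C → . S )], [C → . S y L], [C → S y . L], [L → . C ) )], [L → . f], [L → . y], [S → . ) ) )], [S → . ) C S], [S → . )] }  — shift
  I8: { [L → C . ) )] }  — shift
  I9: { [C → S y L .] }  — reduce
  I10: { [L → f .] }  — reduce
  I11: { [L → y .] }  — reduce
  I12: { [L → C ) . )] }  — shift
  I13: { [L → C ) ) .] }  — reduce
  I14: { [S → ) C S .] }  — reduce
  I15: { [C → . S )], [C → . S y L], [S → ) ) ) .], [S → ) ) . )], [S → ) . ) )], [S → ) . C S], [S → ) .], [S → . ) ) )], [S → . ) C S], [S → . )] }  — shift, 2 reduces

I15 contains complete items [S → ) .], [S → ) ) ) .] — reduce-reduce conflict.

Answer: Yes — I15: [S → ) .] vs [S → ) ) ) .]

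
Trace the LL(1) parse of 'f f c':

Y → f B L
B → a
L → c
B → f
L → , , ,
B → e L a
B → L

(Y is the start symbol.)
Stack is shown with the top on the left.

Stack    Input    Action
------------------------
Y $      f f c $  output Y → f B L
f B L $  f f c $  match 'f'
B L $    f c $    output B → f
f L $    f c $    match 'f'
L $      c $      output L → c
c $      c $      match 'c'
$        $        accept

The string is accepted.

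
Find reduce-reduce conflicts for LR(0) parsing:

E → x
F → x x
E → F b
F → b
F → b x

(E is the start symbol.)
A reduce-reduce conflict occurs when an LR(0) state has two complete items [A → α .] and [B → β .] — both call for a reduction, and with no lookahead the parser cannot choose between them.

Augment with E' → E and build the canonical LR(0) collection (I0 = CLOSURE({[E' → . E]}), then GOTO on every symbol after a dot until no new states appear). It has 8 states:
  I0: { [E → . F b], [E → . x], [E' → . E], [F → . b x], [F → . b], [F → . x x] }  — shift
  I1: { [E' → E .] }  — accept
  I2: { [E → F . b] }  — shift
  I3: { [F → b . x], [F → b .] }  — shift, reduce
  I4: { [E → x .], [F → x . x] }  — shift, reduce
  I5: { [F → x x .] }  — reduce
  I6: { [F → b x .] }  — reduce
  I7: { [E → F b .] }  — reduce

No state contains more than one complete item.

Answer: No reduce-reduce conflicts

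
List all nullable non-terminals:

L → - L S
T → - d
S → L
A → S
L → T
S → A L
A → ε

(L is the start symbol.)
{ 'A' }

A non-terminal is nullable if it can derive ε (the empty string): either it has an ε-production, or it has a production whose right-hand side consists entirely of nullable non-terminals.

ε-productions: A → ε
So A is immediately nullable.
No further non-terminal can be added: every production for the remaining non-terminals contains a terminal or a non-nullable non-terminal.
Nullable = { 'A' }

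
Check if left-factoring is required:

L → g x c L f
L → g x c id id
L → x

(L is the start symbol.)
Left-factoring is needed when two productions for the same non-terminal
share a common prefix on the right-hand side.

Productions for L:
  L → g x c L f
  L → g x c id id
  L → x

Found common prefix 'g x c' in productions for L

Answer: Yes, L has productions with common prefix 'g x c'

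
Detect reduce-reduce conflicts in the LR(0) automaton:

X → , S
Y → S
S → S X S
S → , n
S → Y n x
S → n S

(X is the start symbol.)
Augment with X' → X and build the canonical LR(0) collection (I0 = CLOSURE({[X' → . X]}), then GOTO on every symbol after a dot until no new states appear). It has 13 states:
  I0: { [X → . , S], [X' → . X] }  — shift
  I1: { [S → . , n], [S → . S X S], [S → . Y n x], [S → . n S], [X → , . S], [Y → . S] }  — shift
  I2: { [X' → X .] }  — accept
  I3: { [S → , . n] }  — shift
  I4: { [S → S . X S], [X → , S .], [X → . , S], [Y → S .] }  — shift, 2 reduces
  I5: { [S → Y . n x] }  — shift
  I6: { [S → . , n], [S → . S X S], [S → . Y n x], [S → . n S], [S → n . S], [Y → . S] }  — shift
  I7: { [S → S . X S], [S → n S .], [X → . , S], [Y → S .] }  — shift, 2 reduces
  I8: { [S → . , n], [S → . S X S], [S → . Y n x], [S → . n S], [S → S X . S], [Y → . S] }  — shift
  I9: { [S → S . X S], [S → S X S .], [X → . , S], [Y → S .] }  — shift, 2 reduces
  I10: { [S → Y n . x] }  — shift
  I11: { [S → Y n x .] }  — reduce
  I12: { [S → , n .] }  — reduce

I4 contains complete items [X → , S .], [Y → S .] — reduce-reduce conflict.
I7 contains complete items [S → n S .], [Y → S .] — reduce-reduce conflict.
I9 contains complete items [S → S X S .], [Y → S .] — reduce-reduce conflict.

Answer: Yes — I4: [X → , S .] vs [Y → S .]; I7: [S → n S .] vs [Y → S .]; I9: [S → S X S .] vs [Y → S .]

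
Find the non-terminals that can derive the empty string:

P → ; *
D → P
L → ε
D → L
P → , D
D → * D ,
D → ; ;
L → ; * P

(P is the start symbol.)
{ 'D', 'L' }

A non-terminal is nullable if it can derive ε (the empty string): either it has an ε-production, or it has a production whose right-hand side consists entirely of nullable non-terminals.

ε-productions: L → ε
So L is immediately nullable.
D → L: every symbol on the right is nullable, so D is nullable too.
No further non-terminal can be added: every production for the remaining non-terminals contains a terminal or a non-nullable non-terminal.
Nullable = { 'D', 'L' }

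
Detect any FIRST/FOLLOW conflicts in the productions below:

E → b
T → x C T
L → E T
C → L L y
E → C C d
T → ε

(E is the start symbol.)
A FIRST/FOLLOW conflict occurs when a non-terminal N has a nullable alternative N → β (β ⇒* ε) and another alternative N → α with FIRST(α) ∩ FOLLOW(N) ≠ ∅: on such a lookahead the parser cannot decide between expanding α and letting N vanish via β.

Nullable non-terminals: T.

T: nullable alternative(s) T → ε; FOLLOW(T) = { 'b', 'y' }
  T → x C T: FIRST \ {ε} = { 'x' } — disjoint from FOLLOW(T)
  T → ε: FIRST \ {ε} = { } — this is the only nullable alternative, skip

C, E, L have no nullable alternative, so no FIRST/FOLLOW check is needed there.

No FIRST/FOLLOW conflicts found.

Answer: No FIRST/FOLLOW conflicts.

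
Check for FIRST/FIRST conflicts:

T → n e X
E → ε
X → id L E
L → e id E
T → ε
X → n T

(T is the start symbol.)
Productions for T:
  T → n e X: FIRST = { 'n' }
  T → ε: FIRST = { ε }
Productions for X:
  X → id L E: FIRST = { 'id' }
  X → n T: FIRST = { 'n' }
E, L have only one production, so no FIRST/FIRST conflict is possible there.

All alternatives of each non-terminal have pairwise disjoint FIRST sets.

Answer: No FIRST/FIRST conflicts.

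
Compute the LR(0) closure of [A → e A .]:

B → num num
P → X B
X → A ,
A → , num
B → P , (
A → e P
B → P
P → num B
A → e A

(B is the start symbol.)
To compute CLOSURE, for each item [A → α.Bβ] where B is a non-terminal, add [B → .γ] for all productions B → γ; repeat for the newly added items until nothing changes.

Start with: [A → e A .]
The dot is at the end, so nothing is added.

CLOSURE = { [A → e A .] }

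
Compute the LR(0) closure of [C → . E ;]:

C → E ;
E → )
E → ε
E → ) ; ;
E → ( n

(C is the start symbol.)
{ [C → . E ;], [E → . ( n], [E → . ) ; ;], [E → . )], [E → .] }

Start with: [C → . E ;]
  [C → . E ;] has the dot before E: add [E → . )], [E → .], [E → . ) ; ;], [E → . ( n]
No further items can be added.

CLOSURE = { [C → . E ;], [E → . ( n], [E → . ) ; ;], [E → . )], [E → .] }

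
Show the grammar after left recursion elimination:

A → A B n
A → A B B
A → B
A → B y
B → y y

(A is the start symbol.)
A is directly left-recursive. The standard transformation for
  A → A α₁ | ... | A α_m | β₁ | ... | β_n
is
  A  → β₁ A' | ... | β_n A'
  A' → α₁ A' | ... | α_m A' | ε

A → B becomes A → B A'
A → B y becomes A → B y A'
A → A B n becomes A' → B n A'
A → A B B becomes A' → B B A'
Add A' → ε

Productions for other non-terminals are unchanged:
  B → y y

Resulting grammar:
A → B A'
A → B y A'
A' → B n A'
A' → B B A'
A' → ε
B → y y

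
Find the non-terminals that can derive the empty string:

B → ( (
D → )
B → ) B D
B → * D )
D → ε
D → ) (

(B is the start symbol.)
A non-terminal is nullable if it can derive ε (the empty string): either it has an ε-production, or it has a production whose right-hand side consists entirely of nullable non-terminals.

ε-productions: D → ε
So D is immediately nullable.
No further non-terminal can be added: every production for the remaining non-terminals contains a terminal or a non-nullable non-terminal.
Nullable = { 'D' }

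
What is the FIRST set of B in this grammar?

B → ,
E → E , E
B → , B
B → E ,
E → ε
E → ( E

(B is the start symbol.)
{ '(', ',' }

FIRST sets of the other non-terminals involved (by the same procedure, iterated to a fixed point):
  FIRST(E) = { '(', ',', ε }

From B → ,:
  - ',' is a terminal: add ',' and stop
From B → , B:
  - ',' is a terminal: add ',' and stop
From B → E ,:
  - E is a non-terminal: add FIRST(E) \ {ε} = { '(', ',' }
    E is nullable, so continue to the next symbol
  - ',' is a terminal: add ',' and stop

Collecting: FIRST(B) = { '(', ',' }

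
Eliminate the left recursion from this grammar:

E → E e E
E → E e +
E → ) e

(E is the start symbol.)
E → ) e E'
E' → e E E'
E' → e + E'
E' → ε

E is directly left-recursive. The standard transformation for
  A → A α₁ | ... | A α_m | β₁ | ... | β_n
is
  A  → β₁ A' | ... | β_n A'
  A' → α₁ A' | ... | α_m A' | ε

E → ) e becomes E → ) e E'
E → E e E becomes E' → e E E'
E → E e + becomes E' → e + E'
Add E' → ε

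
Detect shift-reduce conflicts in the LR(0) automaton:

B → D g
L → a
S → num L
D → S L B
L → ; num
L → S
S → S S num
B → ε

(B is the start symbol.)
Yes — I0: [B → .] vs [S → . num L]; I7: [L → S .] vs [S → . num L]; I10: [S → S S num .] vs [L → . ; num]; I12: [B → .] vs [S → . num L]; I13: [L → S .] vs [S → S S . num]

A shift-reduce conflict occurs when an LR(0) state has both:
  - a complete (reduce) item [A → α .] (dot at the end), and
  - a shift item [B → β . c γ] (dot before a terminal).

Augment with B' → B and build the canonical LR(0) collection (I0 = CLOSURE({[B' → . B]}), then GOTO on every symbol after a dot until no new states appear). It has 16 states:
  I0: { [B → . D g], [B → .], [B' → . B], [D → . S L B], [S → . S S num], [S → . num L] }  — shift, reduce
  I1: { [B' → B .] }  — accept
  I2: { [B → D . g] }  — shift
  I3: { [D → S . L B], [L → . ; num], [L → . S], [L → . a], [S → . S S num], [S → . num L], [S → S . S num] }  — shift
  I4: { [L → . ; num], [L → . S], [L → . a], [S → . S S num], [S → . num L], [S → num . L] }  — shift
  I5: { [L → ; . num] }  — shift
  I6: { [S → num L .] }  — reduce
  I7: { [L → S .], [S → . S S num], [S → . num L], [S → S . S num] }  — shift, reduce
  I8: { [L → a .] }  — reduce
  I9: { [S → . S S num], [S → . num L], [S → S . S num], [S → S S . num] }  — shift
  I10: { [L → . ; num], [L → . S], [L → . a], [S → . S S num], [S → . num L], [S → S S num .], [S → num . L] }  — shift, reduce
  I11: { [L → ; num .] }  — reduce
  I12: { [B → . D g], [B → .], [D → . S L B], [D → S L . B], [S → . S S num], [S → . num L] }  — shift, reduce
  I13: { [L → S .], [S → . S S num], [S → . num L], [S → S . S num], [S → S S . num] }  — shift, reduce
  I14: { [D → S L B .] }  — reduce
  I15: { [B → D g .] }  — reduce

I0 contains reduce item [B → .] and shift item [S → . num L] — shift-reduce conflict.
I7 contains reduce item [L → S .] and shift item [S → . num L] — shift-reduce conflict.
I10 contains reduce item [S → S S num .] and shift items [L → . ; num], [L → . a], [S → . num L] — shift-reduce conflict.
I12 contains reduce item [B → .] and shift item [S → . num L] — shift-reduce conflict.
I13 contains reduce item [L → S .] and shift items [S → S S . num], [S → . num L] — shift-reduce conflict.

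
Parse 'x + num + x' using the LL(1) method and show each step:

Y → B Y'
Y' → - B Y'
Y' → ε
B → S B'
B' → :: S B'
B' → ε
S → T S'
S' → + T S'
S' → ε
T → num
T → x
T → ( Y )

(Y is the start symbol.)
Stack is shown with the top on the left.

Stack           Input          Action
-------------------------------------
Y $             x + num + x $  output Y → B Y'
B Y' $          x + num + x $  output B → S B'
S B' Y' $       x + num + x $  output S → T S'
T S' B' Y' $    x + num + x $  output T → x
x S' B' Y' $    x + num + x $  match 'x'
S' B' Y' $      + num + x $    output S' → + T S'
+ T S' B' Y' $  + num + x $    match '+'
T S' B' Y' $    num + x $      output T → num
num S' B' Y' $  num + x $      match 'num'
S' B' Y' $      + x $          output S' → + T S'
+ T S' B' Y' $  + x $          match '+'
T S' B' Y' $    x $            output T → x
x S' B' Y' $    x $            match 'x'
S' B' Y' $      $              output S' → ε
B' Y' $         $              output B' → ε
Y' $            $              output Y' → ε
$               $              accept

The string is accepted.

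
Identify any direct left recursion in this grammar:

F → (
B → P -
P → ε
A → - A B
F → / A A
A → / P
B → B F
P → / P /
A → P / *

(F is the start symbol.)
Direct left recursion occurs when N → N α for some non-terminal N (the right-hand side begins with the left-hand side itself).

F → (: starts with '('
B → P -: starts with P
P → ε: starts with ε
A → - A B: starts with '-'
F → / A A: starts with '/'
A → / P: starts with '/'
B → B F: LEFT RECURSIVE (starts with B)
P → / P /: starts with '/'
A → P / *: starts with P

The grammar has direct left recursion on: B.

Answer: Yes, B is left-recursive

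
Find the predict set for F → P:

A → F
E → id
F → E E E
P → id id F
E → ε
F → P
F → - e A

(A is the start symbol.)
{ 'id' }

PREDICT(F → P) = (FIRST(RHS) \ {ε}) ∪ (FOLLOW(F) if ε ∈ FIRST(RHS), i.e. RHS ⇒* ε)
FIRST(P) = { 'id' }
FIRST(P) = { 'id' }
ε ∉ FIRST(P), so FOLLOW(F) is not added.
PREDICT(F → P) = { 'id' }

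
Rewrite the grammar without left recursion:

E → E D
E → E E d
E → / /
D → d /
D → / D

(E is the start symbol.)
E is directly left-recursive. The standard transformation for
  A → A α₁ | ... | A α_m | β₁ | ... | β_n
is
  A  → β₁ A' | ... | β_n A'
  A' → α₁ A' | ... | α_m A' | ε

E → / / becomes E → / / E'
E → E D becomes E' → D E'
E → E E d becomes E' → E d E'
Add E' → ε

Productions for other non-terminals are unchanged:
  D → d /
  D → / D

Resulting grammar:
E → / / E'
E' → D E'
E' → E d E'
E' → ε
D → d /
D → / D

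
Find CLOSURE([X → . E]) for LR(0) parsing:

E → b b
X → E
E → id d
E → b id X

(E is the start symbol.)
{ [E → . b b], [E → . b id X], [E → . id d], [X → . E] }

Start with: [X → . E]
  [X → . E] has the dot before E: add [E → . b b], [E → . id d], [E → . b id X]
No further items can be added.

CLOSURE = { [E → . b b], [E → . b id X], [E → . id d], [X → . E] }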